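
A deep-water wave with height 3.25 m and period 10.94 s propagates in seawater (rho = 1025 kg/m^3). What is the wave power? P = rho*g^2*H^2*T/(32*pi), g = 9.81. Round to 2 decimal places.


P = rho * g^2 * H^2 * T / (32 * pi)
P = 1025 * 9.81^2 * 3.25^2 * 10.94 / (32 * pi)
P = 1025 * 96.2361 * 10.5625 * 10.94 / 100.53096
P = 113382.51 W/m

113382.51


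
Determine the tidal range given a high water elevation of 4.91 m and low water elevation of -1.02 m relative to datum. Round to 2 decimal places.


Tidal range = High water - Low water
Tidal range = 4.91 - (-1.02)
Tidal range = 5.93 m

5.93


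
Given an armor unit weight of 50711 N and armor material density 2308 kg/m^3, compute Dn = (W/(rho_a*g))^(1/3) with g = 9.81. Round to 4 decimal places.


V = W / (rho_a * g)
V = 50711 / (2308 * 9.81)
V = 50711 / 22641.48
V = 2.239739 m^3
Dn = V^(1/3) = 2.239739^(1/3)
Dn = 1.3084 m

1.3084


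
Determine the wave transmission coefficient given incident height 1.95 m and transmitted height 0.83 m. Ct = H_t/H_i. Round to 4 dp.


Ct = H_t / H_i
Ct = 0.83 / 1.95
Ct = 0.4256

0.4256


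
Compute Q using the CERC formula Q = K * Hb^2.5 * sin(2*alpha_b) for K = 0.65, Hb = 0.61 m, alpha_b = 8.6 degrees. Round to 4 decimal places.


Q = K * Hb^2.5 * sin(2 * alpha_b)
Hb^2.5 = 0.61^2.5 = 0.290619
sin(2 * 8.6) = sin(17.2) = 0.295708
Q = 0.65 * 0.290619 * 0.295708
Q = 0.0559 m^3/s

0.0559


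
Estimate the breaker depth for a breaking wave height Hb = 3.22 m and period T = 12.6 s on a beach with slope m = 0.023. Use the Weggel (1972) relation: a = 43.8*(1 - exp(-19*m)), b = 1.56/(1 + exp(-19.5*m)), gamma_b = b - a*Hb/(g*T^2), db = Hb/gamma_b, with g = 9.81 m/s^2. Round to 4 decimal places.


a = 43.8 * (1 - exp(-19 * m))
exp(-19 * 0.023) = exp(-0.4370) = 0.645971
a = 43.8 * (1 - 0.645971) = 15.506451
b = 1.56 / (1 + exp(-19.5 * m))
exp(-19.5 * 0.023) = exp(-0.4485) = 0.638585
b = 1.56 / (1 + 0.638585) = 0.952041
Hb / (g * T^2) = 3.22 / (9.81 * 12.6^2) = 3.22 / 1557.4356 = 0.00206750
gamma_b = b - a * Hb/(g*T^2) = 0.952041 - 15.506451 * 0.00206750 = 0.919981
db = Hb / gamma_b = 3.22 / 0.919981
db = 3.5001 m

3.5001


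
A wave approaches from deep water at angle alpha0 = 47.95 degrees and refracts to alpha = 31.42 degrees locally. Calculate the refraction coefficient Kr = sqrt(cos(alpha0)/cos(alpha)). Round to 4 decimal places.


Kr = sqrt(cos(alpha0) / cos(alpha))
cos(47.95) = 0.669779
cos(31.42) = 0.853369
Kr = sqrt(0.669779 / 0.853369)
Kr = sqrt(0.784864)
Kr = 0.8859

0.8859


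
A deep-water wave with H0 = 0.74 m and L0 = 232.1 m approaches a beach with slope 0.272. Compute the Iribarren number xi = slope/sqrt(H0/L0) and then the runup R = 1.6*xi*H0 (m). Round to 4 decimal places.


xi = slope / sqrt(H0/L0)
H0/L0 = 0.74/232.1 = 0.003188
sqrt(0.003188) = 0.056465
xi = 0.272 / 0.056465 = 4.817155
R = 1.6 * xi * H0 = 1.6 * 4.817155 * 0.74
R = 5.7035 m

5.7035


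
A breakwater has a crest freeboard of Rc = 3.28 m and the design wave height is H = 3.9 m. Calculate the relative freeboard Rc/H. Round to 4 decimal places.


Relative freeboard = Rc / H
= 3.28 / 3.9
= 0.8410

0.8410


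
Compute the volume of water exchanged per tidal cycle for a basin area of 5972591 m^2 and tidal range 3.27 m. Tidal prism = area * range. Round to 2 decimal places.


Tidal prism = Area * Tidal range
P = 5972591 * 3.27
P = 19530372.57 m^3

19530372.57


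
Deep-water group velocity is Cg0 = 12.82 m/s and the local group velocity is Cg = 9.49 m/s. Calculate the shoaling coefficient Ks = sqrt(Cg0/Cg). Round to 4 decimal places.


Ks = sqrt(Cg0 / Cg)
Ks = sqrt(12.82 / 9.49)
Ks = sqrt(1.3509)
Ks = 1.1623

1.1623


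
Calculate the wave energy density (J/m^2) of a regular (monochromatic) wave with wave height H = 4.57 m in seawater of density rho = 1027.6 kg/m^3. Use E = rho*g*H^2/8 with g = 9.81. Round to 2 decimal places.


E = (1/8) * rho * g * H^2
E = (1/8) * 1027.6 * 9.81 * 4.57^2
E = 0.125 * 1027.6 * 9.81 * 20.8849
E = 26316.95 J/m^2

26316.95


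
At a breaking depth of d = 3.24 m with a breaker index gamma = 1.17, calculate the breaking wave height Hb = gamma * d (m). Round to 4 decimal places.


Hb = gamma * d
Hb = 1.17 * 3.24
Hb = 3.7908 m

3.7908


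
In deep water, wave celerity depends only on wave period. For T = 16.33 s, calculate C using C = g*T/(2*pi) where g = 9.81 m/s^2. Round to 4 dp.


We use the deep-water celerity formula:
C = g * T / (2 * pi)
C = 9.81 * 16.33 / (2 * 3.14159...)
C = 160.197300 / 6.283185
C = 25.4962 m/s

25.4962


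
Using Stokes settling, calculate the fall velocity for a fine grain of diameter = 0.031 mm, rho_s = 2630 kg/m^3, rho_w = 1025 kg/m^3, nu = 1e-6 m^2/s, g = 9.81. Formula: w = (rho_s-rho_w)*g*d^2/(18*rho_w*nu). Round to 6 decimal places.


w = (rho_s - rho_w) * g * d^2 / (18 * rho_w * nu)
d = 0.031 mm = 0.000031 m
rho_s - rho_w = 2630 - 1025 = 1605
Numerator = 1605 * 9.81 * (0.000031)^2 = 0.000015130993
Denominator = 18 * 1025 * 1e-6 = 0.018450
w = 0.000820 m/s

0.000820


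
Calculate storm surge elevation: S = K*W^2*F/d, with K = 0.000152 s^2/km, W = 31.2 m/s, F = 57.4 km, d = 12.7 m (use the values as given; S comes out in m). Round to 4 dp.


S = K * W^2 * F / d
W^2 = 31.2^2 = 973.44
S = 0.000152 * 973.44 * 57.4 / 12.7
Numerator = 0.000152 * 973.44 * 57.4 = 8.493069
S = 8.493069 / 12.7 = 0.6687 m

0.6687


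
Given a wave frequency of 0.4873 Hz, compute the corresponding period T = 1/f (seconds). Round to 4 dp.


T = 1 / f
T = 1 / 0.4873
T = 2.0521 s

2.0521


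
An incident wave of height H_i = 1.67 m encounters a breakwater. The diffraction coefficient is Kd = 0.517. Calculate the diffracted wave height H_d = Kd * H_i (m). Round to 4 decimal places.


H_d = Kd * H_i
H_d = 0.517 * 1.67
H_d = 0.8634 m

0.8634


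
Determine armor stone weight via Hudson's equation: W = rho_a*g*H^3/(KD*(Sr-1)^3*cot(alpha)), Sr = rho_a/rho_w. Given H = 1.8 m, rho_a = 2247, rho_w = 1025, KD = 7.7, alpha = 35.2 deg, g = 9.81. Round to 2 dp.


Sr = rho_a / rho_w = 2247 / 1025 = 2.192195
(Sr - 1) = 1.192195
(Sr - 1)^3 = 1.694502
cot(35.2) = 1 / tan(35.2) = 1 / 0.705422 = 1.417590
Numerator = 2247 * 9.81 * 1.8^3 = 128555.1842
Denominator = 7.7 * 1.694502 * 1.417590 = 18.496242
W = 128555.1842 / 18.496242
W = 6950.34 N

6950.34


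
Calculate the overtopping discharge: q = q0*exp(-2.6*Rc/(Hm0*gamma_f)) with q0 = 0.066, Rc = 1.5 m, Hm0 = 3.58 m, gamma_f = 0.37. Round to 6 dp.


q = q0 * exp(-2.6 * Rc / (Hm0 * gamma_f))
Exponent = -2.6 * 1.5 / (3.58 * 0.37)
= -2.6 * 1.5 / 1.3246
= -2.944285
exp(-2.944285) = 0.052640
q = 0.066 * 0.052640
q = 0.003474 m^3/s/m

0.003474


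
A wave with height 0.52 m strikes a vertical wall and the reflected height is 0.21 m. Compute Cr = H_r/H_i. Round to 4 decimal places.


Cr = H_r / H_i
Cr = 0.21 / 0.52
Cr = 0.4038

0.4038


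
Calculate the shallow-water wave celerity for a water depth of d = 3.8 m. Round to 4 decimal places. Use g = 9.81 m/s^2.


Using the shallow-water approximation:
C = sqrt(g * d) = sqrt(9.81 * 3.8)
C = sqrt(37.2780)
C = 6.1056 m/s

6.1056


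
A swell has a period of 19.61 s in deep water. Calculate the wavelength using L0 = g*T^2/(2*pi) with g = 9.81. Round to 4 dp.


L0 = g * T^2 / (2 * pi)
L0 = 9.81 * 19.61^2 / (2 * pi)
L0 = 9.81 * 384.5521 / 6.28319
L0 = 3772.4561 / 6.28319
L0 = 600.4050 m

600.4050


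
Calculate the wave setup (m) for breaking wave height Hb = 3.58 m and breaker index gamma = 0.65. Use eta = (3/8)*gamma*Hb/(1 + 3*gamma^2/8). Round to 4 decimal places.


eta = (3/8) * gamma * Hb / (1 + 3*gamma^2/8)
Numerator = (3/8) * 0.65 * 3.58 = 0.872625
Denominator = 1 + 3*0.65^2/8 = 1 + 0.158438 = 1.158438
eta = 0.872625 / 1.158438
eta = 0.7533 m

0.7533


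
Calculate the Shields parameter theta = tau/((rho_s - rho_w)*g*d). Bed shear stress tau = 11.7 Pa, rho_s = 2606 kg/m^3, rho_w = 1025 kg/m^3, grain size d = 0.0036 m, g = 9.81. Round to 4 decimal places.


theta = tau / ((rho_s - rho_w) * g * d)
rho_s - rho_w = 2606 - 1025 = 1581
Denominator = 1581 * 9.81 * 0.0036 = 55.834596
theta = 11.7 / 55.834596
theta = 0.2095

0.2095


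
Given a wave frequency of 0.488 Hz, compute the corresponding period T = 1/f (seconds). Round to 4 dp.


T = 1 / f
T = 1 / 0.488
T = 2.0492 s

2.0492


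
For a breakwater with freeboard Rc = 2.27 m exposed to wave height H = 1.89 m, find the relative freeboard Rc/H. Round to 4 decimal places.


Relative freeboard = Rc / H
= 2.27 / 1.89
= 1.2011

1.2011


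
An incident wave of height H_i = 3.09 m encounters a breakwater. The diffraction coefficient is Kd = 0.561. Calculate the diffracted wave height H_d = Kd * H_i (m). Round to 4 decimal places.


H_d = Kd * H_i
H_d = 0.561 * 3.09
H_d = 1.7335 m

1.7335


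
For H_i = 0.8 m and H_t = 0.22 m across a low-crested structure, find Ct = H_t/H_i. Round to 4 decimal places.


Ct = H_t / H_i
Ct = 0.22 / 0.8
Ct = 0.2750

0.2750


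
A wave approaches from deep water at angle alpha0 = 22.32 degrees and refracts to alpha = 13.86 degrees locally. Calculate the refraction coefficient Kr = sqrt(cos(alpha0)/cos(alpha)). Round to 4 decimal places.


Kr = sqrt(cos(alpha0) / cos(alpha))
cos(22.32) = 0.925077
cos(13.86) = 0.970884
Kr = sqrt(0.925077 / 0.970884)
Kr = sqrt(0.952820)
Kr = 0.9761

0.9761


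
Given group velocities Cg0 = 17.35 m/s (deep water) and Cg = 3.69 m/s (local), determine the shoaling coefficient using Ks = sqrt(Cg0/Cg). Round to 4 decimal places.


Ks = sqrt(Cg0 / Cg)
Ks = sqrt(17.35 / 3.69)
Ks = sqrt(4.7019)
Ks = 2.1684

2.1684


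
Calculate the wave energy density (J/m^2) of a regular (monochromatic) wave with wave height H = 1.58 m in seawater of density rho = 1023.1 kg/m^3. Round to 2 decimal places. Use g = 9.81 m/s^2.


E = (1/8) * rho * g * H^2
E = (1/8) * 1023.1 * 9.81 * 1.58^2
E = 0.125 * 1023.1 * 9.81 * 2.4964
E = 3131.92 J/m^2

3131.92


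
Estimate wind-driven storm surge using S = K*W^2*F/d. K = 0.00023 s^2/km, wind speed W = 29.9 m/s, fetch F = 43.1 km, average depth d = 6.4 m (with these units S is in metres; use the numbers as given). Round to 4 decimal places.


S = K * W^2 * F / d
W^2 = 29.9^2 = 894.01
S = 0.00023 * 894.01 * 43.1 / 6.4
Numerator = 0.00023 * 894.01 * 43.1 = 8.862321
S = 8.862321 / 6.4 = 1.3847 m

1.3847


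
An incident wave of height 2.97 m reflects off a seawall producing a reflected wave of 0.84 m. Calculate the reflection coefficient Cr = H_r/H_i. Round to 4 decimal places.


Cr = H_r / H_i
Cr = 0.84 / 2.97
Cr = 0.2828

0.2828


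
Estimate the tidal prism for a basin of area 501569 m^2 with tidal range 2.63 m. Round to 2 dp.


Tidal prism = Area * Tidal range
P = 501569 * 2.63
P = 1319126.47 m^3

1319126.47


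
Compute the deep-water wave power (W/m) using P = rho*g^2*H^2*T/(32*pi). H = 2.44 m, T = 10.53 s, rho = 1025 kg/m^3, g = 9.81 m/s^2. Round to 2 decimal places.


P = rho * g^2 * H^2 * T / (32 * pi)
P = 1025 * 9.81^2 * 2.44^2 * 10.53 / (32 * pi)
P = 1025 * 96.2361 * 5.9536 * 10.53 / 100.53096
P = 61513.45 W/m

61513.45


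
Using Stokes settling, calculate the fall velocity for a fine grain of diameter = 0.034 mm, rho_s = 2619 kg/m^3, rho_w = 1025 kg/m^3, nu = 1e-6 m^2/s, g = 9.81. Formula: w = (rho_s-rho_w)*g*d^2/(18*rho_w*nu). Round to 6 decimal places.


w = (rho_s - rho_w) * g * d^2 / (18 * rho_w * nu)
d = 0.034 mm = 0.000034 m
rho_s - rho_w = 2619 - 1025 = 1594
Numerator = 1594 * 9.81 * (0.000034)^2 = 0.000018076534
Denominator = 18 * 1025 * 1e-6 = 0.018450
w = 0.000980 m/s

0.000980


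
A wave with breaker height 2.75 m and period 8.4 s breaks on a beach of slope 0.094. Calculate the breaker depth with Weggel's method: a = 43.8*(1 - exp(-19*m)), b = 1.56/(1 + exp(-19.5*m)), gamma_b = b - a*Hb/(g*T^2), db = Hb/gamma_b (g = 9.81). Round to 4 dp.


a = 43.8 * (1 - exp(-19 * m))
exp(-19 * 0.094) = exp(-1.7860) = 0.167629
a = 43.8 * (1 - 0.167629) = 36.457835
b = 1.56 / (1 + exp(-19.5 * m))
exp(-19.5 * 0.094) = exp(-1.8330) = 0.159933
b = 1.56 / (1 + 0.159933) = 1.344905
Hb / (g * T^2) = 2.75 / (9.81 * 8.4^2) = 2.75 / 692.1936 = 0.00397288
gamma_b = b - a * Hb/(g*T^2) = 1.344905 - 36.457835 * 0.00397288 = 1.200063
db = Hb / gamma_b = 2.75 / 1.200063
db = 2.2915 m

2.2915


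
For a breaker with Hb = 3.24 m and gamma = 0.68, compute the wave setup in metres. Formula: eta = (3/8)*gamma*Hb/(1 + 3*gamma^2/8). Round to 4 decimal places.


eta = (3/8) * gamma * Hb / (1 + 3*gamma^2/8)
Numerator = (3/8) * 0.68 * 3.24 = 0.826200
Denominator = 1 + 3*0.68^2/8 = 1 + 0.173400 = 1.173400
eta = 0.826200 / 1.173400
eta = 0.7041 m

0.7041


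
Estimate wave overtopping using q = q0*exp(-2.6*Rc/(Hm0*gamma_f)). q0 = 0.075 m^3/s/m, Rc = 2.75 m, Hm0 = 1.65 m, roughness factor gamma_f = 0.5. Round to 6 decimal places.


q = q0 * exp(-2.6 * Rc / (Hm0 * gamma_f))
Exponent = -2.6 * 2.75 / (1.65 * 0.5)
= -2.6 * 2.75 / 0.8250
= -8.666667
exp(-8.666667) = 0.000172
q = 0.075 * 0.000172
q = 0.000013 m^3/s/m

0.000013


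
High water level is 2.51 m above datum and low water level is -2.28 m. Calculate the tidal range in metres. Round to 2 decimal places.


Tidal range = High water - Low water
Tidal range = 2.51 - (-2.28)
Tidal range = 4.79 m

4.79


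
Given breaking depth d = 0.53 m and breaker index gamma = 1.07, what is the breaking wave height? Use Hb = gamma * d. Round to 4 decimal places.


Hb = gamma * d
Hb = 1.07 * 0.53
Hb = 0.5671 m

0.5671


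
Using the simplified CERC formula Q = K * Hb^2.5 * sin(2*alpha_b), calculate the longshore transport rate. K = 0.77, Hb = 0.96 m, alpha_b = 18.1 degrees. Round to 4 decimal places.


Q = K * Hb^2.5 * sin(2 * alpha_b)
Hb^2.5 = 0.96^2.5 = 0.902980
sin(2 * 18.1) = sin(36.2) = 0.590606
Q = 0.77 * 0.902980 * 0.590606
Q = 0.4106 m^3/s

0.4106


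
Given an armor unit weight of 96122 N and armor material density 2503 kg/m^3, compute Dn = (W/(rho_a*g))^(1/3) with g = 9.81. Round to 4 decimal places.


V = W / (rho_a * g)
V = 96122 / (2503 * 9.81)
V = 96122 / 24554.43
V = 3.914650 m^3
Dn = V^(1/3) = 3.914650^(1/3)
Dn = 1.5760 m

1.5760


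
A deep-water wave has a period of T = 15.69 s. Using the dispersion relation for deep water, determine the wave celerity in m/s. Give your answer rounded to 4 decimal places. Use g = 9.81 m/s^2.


We use the deep-water celerity formula:
C = g * T / (2 * pi)
C = 9.81 * 15.69 / (2 * 3.14159...)
C = 153.918900 / 6.283185
C = 24.4970 m/s

24.4970


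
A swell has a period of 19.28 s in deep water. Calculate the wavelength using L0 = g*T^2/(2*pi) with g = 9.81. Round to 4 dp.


L0 = g * T^2 / (2 * pi)
L0 = 9.81 * 19.28^2 / (2 * pi)
L0 = 9.81 * 371.7184 / 6.28319
L0 = 3646.5575 / 6.28319
L0 = 580.3677 m

580.3677


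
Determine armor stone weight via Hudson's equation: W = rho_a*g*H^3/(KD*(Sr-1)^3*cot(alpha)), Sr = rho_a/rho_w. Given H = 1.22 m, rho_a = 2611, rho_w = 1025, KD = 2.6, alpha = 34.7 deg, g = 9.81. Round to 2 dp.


Sr = rho_a / rho_w = 2611 / 1025 = 2.547317
(Sr - 1) = 1.547317
(Sr - 1)^3 = 3.704571
cot(34.7) = 1 / tan(34.7) = 1 / 0.692433 = 1.444183
Numerator = 2611 * 9.81 * 1.22^3 = 46510.9672
Denominator = 2.6 * 3.704571 * 1.444183 = 13.910209
W = 46510.9672 / 13.910209
W = 3343.66 N

3343.66


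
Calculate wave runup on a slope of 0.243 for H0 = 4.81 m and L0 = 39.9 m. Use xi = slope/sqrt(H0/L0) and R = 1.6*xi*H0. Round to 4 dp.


xi = slope / sqrt(H0/L0)
H0/L0 = 4.81/39.9 = 0.120551
sqrt(0.120551) = 0.347205
xi = 0.243 / 0.347205 = 0.699875
R = 1.6 * xi * H0 = 1.6 * 0.699875 * 4.81
R = 5.3862 m

5.3862


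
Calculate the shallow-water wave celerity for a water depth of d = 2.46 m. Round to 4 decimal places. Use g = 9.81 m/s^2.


Using the shallow-water approximation:
C = sqrt(g * d) = sqrt(9.81 * 2.46)
C = sqrt(24.1326)
C = 4.9125 m/s

4.9125


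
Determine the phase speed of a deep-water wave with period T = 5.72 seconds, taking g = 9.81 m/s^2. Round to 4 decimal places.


We use the deep-water celerity formula:
C = g * T / (2 * pi)
C = 9.81 * 5.72 / (2 * 3.14159...)
C = 56.113200 / 6.283185
C = 8.9307 m/s

8.9307


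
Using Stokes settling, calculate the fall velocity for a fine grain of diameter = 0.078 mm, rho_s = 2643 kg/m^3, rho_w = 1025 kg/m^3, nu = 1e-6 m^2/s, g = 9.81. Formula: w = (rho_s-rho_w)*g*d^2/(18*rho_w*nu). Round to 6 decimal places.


w = (rho_s - rho_w) * g * d^2 / (18 * rho_w * nu)
d = 0.078 mm = 0.000078 m
rho_s - rho_w = 2643 - 1025 = 1618
Numerator = 1618 * 9.81 * (0.000078)^2 = 0.000096568777
Denominator = 18 * 1025 * 1e-6 = 0.018450
w = 0.005234 m/s

0.005234


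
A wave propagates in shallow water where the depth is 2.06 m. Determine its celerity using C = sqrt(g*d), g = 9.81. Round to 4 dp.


Using the shallow-water approximation:
C = sqrt(g * d) = sqrt(9.81 * 2.06)
C = sqrt(20.2086)
C = 4.4954 m/s

4.4954


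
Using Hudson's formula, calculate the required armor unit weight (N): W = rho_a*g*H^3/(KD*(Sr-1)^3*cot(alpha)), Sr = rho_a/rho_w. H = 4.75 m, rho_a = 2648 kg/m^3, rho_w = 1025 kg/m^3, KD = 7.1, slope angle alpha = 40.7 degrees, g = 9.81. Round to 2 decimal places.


Sr = rho_a / rho_w = 2648 / 1025 = 2.583415
(Sr - 1) = 1.583415
(Sr - 1)^3 = 3.969940
cot(40.7) = 1 / tan(40.7) = 1 / 0.860136 = 1.162607
Numerator = 2648 * 9.81 * 4.75^3 = 2783990.9363
Denominator = 7.1 * 3.969940 * 1.162607 = 32.769917
W = 2783990.9363 / 32.769917
W = 84955.69 N

84955.69


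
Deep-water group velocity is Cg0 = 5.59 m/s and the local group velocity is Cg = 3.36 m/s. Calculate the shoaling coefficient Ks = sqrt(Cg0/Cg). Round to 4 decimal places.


Ks = sqrt(Cg0 / Cg)
Ks = sqrt(5.59 / 3.36)
Ks = sqrt(1.6637)
Ks = 1.2898

1.2898


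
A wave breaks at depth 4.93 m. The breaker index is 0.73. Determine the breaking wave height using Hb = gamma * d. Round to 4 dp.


Hb = gamma * d
Hb = 0.73 * 4.93
Hb = 3.5989 m

3.5989


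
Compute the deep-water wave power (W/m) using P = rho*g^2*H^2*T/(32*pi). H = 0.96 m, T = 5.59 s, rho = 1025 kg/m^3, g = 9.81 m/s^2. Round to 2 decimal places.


P = rho * g^2 * H^2 * T / (32 * pi)
P = 1025 * 9.81^2 * 0.96^2 * 5.59 / (32 * pi)
P = 1025 * 96.2361 * 0.9216 * 5.59 / 100.53096
P = 5054.94 W/m

5054.94


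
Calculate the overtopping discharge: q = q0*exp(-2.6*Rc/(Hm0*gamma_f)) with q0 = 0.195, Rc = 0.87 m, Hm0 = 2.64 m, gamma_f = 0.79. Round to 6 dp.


q = q0 * exp(-2.6 * Rc / (Hm0 * gamma_f))
Exponent = -2.6 * 0.87 / (2.64 * 0.79)
= -2.6 * 0.87 / 2.0856
= -1.084580
exp(-1.084580) = 0.338044
q = 0.195 * 0.338044
q = 0.065919 m^3/s/m

0.065919


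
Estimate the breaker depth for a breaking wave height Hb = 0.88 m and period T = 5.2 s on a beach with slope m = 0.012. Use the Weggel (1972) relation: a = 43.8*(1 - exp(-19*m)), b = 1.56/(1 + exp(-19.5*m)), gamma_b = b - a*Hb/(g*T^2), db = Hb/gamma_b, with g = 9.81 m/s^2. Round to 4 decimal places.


a = 43.8 * (1 - exp(-19 * m))
exp(-19 * 0.012) = exp(-0.2280) = 0.796124
a = 43.8 * (1 - 0.796124) = 8.929757
b = 1.56 / (1 + exp(-19.5 * m))
exp(-19.5 * 0.012) = exp(-0.2340) = 0.791362
b = 1.56 / (1 + 0.791362) = 0.870846
Hb / (g * T^2) = 0.88 / (9.81 * 5.2^2) = 0.88 / 265.2624 = 0.00331747
gamma_b = b - a * Hb/(g*T^2) = 0.870846 - 8.929757 * 0.00331747 = 0.841222
db = Hb / gamma_b = 0.88 / 0.841222
db = 1.0461 m

1.0461


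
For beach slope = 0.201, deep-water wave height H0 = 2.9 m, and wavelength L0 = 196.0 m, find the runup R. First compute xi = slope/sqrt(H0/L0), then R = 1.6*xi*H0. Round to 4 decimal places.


xi = slope / sqrt(H0/L0)
H0/L0 = 2.9/196.0 = 0.014796
sqrt(0.014796) = 0.121638
xi = 0.201 / 0.121638 = 1.652438
R = 1.6 * xi * H0 = 1.6 * 1.652438 * 2.9
R = 7.6673 m

7.6673


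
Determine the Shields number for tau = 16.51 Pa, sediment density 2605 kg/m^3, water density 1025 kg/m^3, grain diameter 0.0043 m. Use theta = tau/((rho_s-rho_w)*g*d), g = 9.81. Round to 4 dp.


theta = tau / ((rho_s - rho_w) * g * d)
rho_s - rho_w = 2605 - 1025 = 1580
Denominator = 1580 * 9.81 * 0.0043 = 66.649140
theta = 16.51 / 66.649140
theta = 0.2477

0.2477


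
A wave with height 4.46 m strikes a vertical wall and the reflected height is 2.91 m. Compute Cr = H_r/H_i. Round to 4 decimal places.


Cr = H_r / H_i
Cr = 2.91 / 4.46
Cr = 0.6525

0.6525


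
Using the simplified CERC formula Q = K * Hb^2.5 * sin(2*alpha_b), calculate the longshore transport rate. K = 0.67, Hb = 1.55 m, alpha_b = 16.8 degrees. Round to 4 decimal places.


Q = K * Hb^2.5 * sin(2 * alpha_b)
Hb^2.5 = 1.55^2.5 = 2.991088
sin(2 * 16.8) = sin(33.6) = 0.553392
Q = 0.67 * 2.991088 * 0.553392
Q = 1.1090 m^3/s

1.1090


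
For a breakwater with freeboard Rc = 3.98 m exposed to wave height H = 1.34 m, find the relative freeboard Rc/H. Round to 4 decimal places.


Relative freeboard = Rc / H
= 3.98 / 1.34
= 2.9701

2.9701


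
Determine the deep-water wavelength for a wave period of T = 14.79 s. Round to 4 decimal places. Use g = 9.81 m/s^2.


L0 = g * T^2 / (2 * pi)
L0 = 9.81 * 14.79^2 / (2 * pi)
L0 = 9.81 * 218.7441 / 6.28319
L0 = 2145.8796 / 6.28319
L0 = 341.5273 m

341.5273


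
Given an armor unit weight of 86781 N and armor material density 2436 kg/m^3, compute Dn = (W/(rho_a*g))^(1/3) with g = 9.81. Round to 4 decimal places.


V = W / (rho_a * g)
V = 86781 / (2436 * 9.81)
V = 86781 / 23897.16
V = 3.631436 m^3
Dn = V^(1/3) = 3.631436^(1/3)
Dn = 1.5371 m

1.5371


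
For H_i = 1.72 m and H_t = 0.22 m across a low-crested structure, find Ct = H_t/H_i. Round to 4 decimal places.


Ct = H_t / H_i
Ct = 0.22 / 1.72
Ct = 0.1279

0.1279


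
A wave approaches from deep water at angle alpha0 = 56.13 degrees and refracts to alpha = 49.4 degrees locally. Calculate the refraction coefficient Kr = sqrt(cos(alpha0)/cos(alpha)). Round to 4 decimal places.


Kr = sqrt(cos(alpha0) / cos(alpha))
cos(56.13) = 0.557310
cos(49.4) = 0.650774
Kr = sqrt(0.557310 / 0.650774)
Kr = sqrt(0.856381)
Kr = 0.9254

0.9254


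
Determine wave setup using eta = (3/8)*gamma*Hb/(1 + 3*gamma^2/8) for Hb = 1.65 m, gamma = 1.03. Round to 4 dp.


eta = (3/8) * gamma * Hb / (1 + 3*gamma^2/8)
Numerator = (3/8) * 1.03 * 1.65 = 0.637312
Denominator = 1 + 3*1.03^2/8 = 1 + 0.397838 = 1.397838
eta = 0.637312 / 1.397838
eta = 0.4559 m

0.4559


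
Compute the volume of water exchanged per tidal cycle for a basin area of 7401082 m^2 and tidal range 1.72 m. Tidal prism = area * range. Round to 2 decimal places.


Tidal prism = Area * Tidal range
P = 7401082 * 1.72
P = 12729861.04 m^3

12729861.04


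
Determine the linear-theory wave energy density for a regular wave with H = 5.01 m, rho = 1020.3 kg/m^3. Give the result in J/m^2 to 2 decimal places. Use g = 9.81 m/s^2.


E = (1/8) * rho * g * H^2
E = (1/8) * 1020.3 * 9.81 * 5.01^2
E = 0.125 * 1020.3 * 9.81 * 25.1001
E = 31403.81 J/m^2

31403.81


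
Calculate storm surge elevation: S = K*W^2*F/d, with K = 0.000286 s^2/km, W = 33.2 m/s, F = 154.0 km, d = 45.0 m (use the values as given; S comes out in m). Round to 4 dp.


S = K * W^2 * F / d
W^2 = 33.2^2 = 1102.24
S = 0.000286 * 1102.24 * 154.0 / 45.0
Numerator = 0.000286 * 1102.24 * 154.0 = 48.547059
S = 48.547059 / 45.0 = 1.0788 m

1.0788


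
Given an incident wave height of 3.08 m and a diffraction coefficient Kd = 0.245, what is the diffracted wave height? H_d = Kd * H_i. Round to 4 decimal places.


H_d = Kd * H_i
H_d = 0.245 * 3.08
H_d = 0.7546 m

0.7546


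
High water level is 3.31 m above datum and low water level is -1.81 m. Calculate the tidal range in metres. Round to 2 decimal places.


Tidal range = High water - Low water
Tidal range = 3.31 - (-1.81)
Tidal range = 5.12 m

5.12


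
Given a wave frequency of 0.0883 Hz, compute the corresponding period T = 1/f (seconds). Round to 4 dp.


T = 1 / f
T = 1 / 0.0883
T = 11.3250 s

11.3250


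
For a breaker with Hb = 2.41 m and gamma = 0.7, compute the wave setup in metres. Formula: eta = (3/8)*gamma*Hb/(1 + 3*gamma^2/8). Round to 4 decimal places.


eta = (3/8) * gamma * Hb / (1 + 3*gamma^2/8)
Numerator = (3/8) * 0.7 * 2.41 = 0.632625
Denominator = 1 + 3*0.7^2/8 = 1 + 0.183750 = 1.183750
eta = 0.632625 / 1.183750
eta = 0.5344 m

0.5344


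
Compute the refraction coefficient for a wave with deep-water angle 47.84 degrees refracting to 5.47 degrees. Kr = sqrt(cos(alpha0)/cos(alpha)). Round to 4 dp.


Kr = sqrt(cos(alpha0) / cos(alpha))
cos(47.84) = 0.671203
cos(5.47) = 0.995446
Kr = sqrt(0.671203 / 0.995446)
Kr = sqrt(0.674274)
Kr = 0.8211

0.8211


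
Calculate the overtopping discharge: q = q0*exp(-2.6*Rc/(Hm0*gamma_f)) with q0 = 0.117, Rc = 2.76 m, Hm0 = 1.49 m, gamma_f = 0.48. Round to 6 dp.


q = q0 * exp(-2.6 * Rc / (Hm0 * gamma_f))
Exponent = -2.6 * 2.76 / (1.49 * 0.48)
= -2.6 * 2.76 / 0.7152
= -10.033557
exp(-10.033557) = 0.000044
q = 0.117 * 0.000044
q = 0.000005 m^3/s/m

0.000005


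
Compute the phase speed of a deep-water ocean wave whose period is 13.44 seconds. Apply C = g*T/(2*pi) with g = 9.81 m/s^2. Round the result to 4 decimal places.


We use the deep-water celerity formula:
C = g * T / (2 * pi)
C = 9.81 * 13.44 / (2 * 3.14159...)
C = 131.846400 / 6.283185
C = 20.9840 m/s

20.9840


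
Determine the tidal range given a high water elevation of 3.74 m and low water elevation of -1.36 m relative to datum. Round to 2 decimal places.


Tidal range = High water - Low water
Tidal range = 3.74 - (-1.36)
Tidal range = 5.10 m

5.10


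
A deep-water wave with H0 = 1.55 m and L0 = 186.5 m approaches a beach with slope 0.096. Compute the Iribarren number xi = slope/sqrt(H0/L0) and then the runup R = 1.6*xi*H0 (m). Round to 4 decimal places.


xi = slope / sqrt(H0/L0)
H0/L0 = 1.55/186.5 = 0.008311
sqrt(0.008311) = 0.091165
xi = 0.096 / 0.091165 = 1.053040
R = 1.6 * xi * H0 = 1.6 * 1.053040 * 1.55
R = 2.6115 m

2.6115


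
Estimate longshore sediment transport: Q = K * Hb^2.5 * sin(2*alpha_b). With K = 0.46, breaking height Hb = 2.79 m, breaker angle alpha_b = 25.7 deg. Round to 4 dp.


Q = K * Hb^2.5 * sin(2 * alpha_b)
Hb^2.5 = 2.79^2.5 = 13.002010
sin(2 * 25.7) = sin(51.4) = 0.781520
Q = 0.46 * 13.002010 * 0.781520
Q = 4.6742 m^3/s

4.6742


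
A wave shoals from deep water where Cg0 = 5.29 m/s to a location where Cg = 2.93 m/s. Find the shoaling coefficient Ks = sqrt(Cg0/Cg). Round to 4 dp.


Ks = sqrt(Cg0 / Cg)
Ks = sqrt(5.29 / 2.93)
Ks = sqrt(1.8055)
Ks = 1.3437

1.3437


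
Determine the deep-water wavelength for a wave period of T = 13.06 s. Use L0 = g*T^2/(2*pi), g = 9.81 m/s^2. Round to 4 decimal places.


L0 = g * T^2 / (2 * pi)
L0 = 9.81 * 13.06^2 / (2 * pi)
L0 = 9.81 * 170.5636 / 6.28319
L0 = 1673.2289 / 6.28319
L0 = 266.3027 m

266.3027


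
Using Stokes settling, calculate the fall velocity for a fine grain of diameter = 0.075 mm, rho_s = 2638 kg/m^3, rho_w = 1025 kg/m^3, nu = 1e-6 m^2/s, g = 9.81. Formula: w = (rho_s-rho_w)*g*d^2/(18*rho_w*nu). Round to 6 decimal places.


w = (rho_s - rho_w) * g * d^2 / (18 * rho_w * nu)
d = 0.075 mm = 0.000075 m
rho_s - rho_w = 2638 - 1025 = 1613
Numerator = 1613 * 9.81 * (0.000075)^2 = 0.000089007356
Denominator = 18 * 1025 * 1e-6 = 0.018450
w = 0.004824 m/s

0.004824


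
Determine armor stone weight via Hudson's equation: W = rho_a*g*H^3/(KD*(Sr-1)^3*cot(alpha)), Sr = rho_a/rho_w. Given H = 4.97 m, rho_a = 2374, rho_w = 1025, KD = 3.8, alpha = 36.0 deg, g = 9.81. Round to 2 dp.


Sr = rho_a / rho_w = 2374 / 1025 = 2.316098
(Sr - 1) = 1.316098
(Sr - 1)^3 = 2.279629
cot(36.0) = 1 / tan(36.0) = 1 / 0.726543 = 1.376382
Numerator = 2374 * 9.81 * 4.97^3 = 2859031.1569
Denominator = 3.8 * 2.279629 * 1.376382 = 11.923035
W = 2859031.1569 / 11.923035
W = 239790.56 N

239790.56


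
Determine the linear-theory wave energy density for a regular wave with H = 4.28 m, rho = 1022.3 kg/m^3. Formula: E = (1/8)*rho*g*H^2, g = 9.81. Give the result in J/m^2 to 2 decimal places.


E = (1/8) * rho * g * H^2
E = (1/8) * 1022.3 * 9.81 * 4.28^2
E = 0.125 * 1022.3 * 9.81 * 18.3184
E = 22963.86 J/m^2

22963.86


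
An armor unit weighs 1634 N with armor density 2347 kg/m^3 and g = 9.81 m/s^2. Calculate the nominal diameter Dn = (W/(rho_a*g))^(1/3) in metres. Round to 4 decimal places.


V = W / (rho_a * g)
V = 1634 / (2347 * 9.81)
V = 1634 / 23024.07
V = 0.070969 m^3
Dn = V^(1/3) = 0.070969^(1/3)
Dn = 0.4140 m

0.4140


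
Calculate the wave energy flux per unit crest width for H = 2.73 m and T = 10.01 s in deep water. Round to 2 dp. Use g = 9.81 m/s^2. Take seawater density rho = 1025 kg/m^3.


P = rho * g^2 * H^2 * T / (32 * pi)
P = 1025 * 9.81^2 * 2.73^2 * 10.01 / (32 * pi)
P = 1025 * 96.2361 * 7.4529 * 10.01 / 100.53096
P = 73201.74 W/m

73201.74


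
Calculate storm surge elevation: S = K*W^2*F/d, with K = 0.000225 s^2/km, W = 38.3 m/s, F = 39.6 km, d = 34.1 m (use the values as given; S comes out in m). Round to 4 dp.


S = K * W^2 * F / d
W^2 = 38.3^2 = 1466.89
S = 0.000225 * 1466.89 * 39.6 / 34.1
Numerator = 0.000225 * 1466.89 * 39.6 = 13.069990
S = 13.069990 / 34.1 = 0.3833 m

0.3833


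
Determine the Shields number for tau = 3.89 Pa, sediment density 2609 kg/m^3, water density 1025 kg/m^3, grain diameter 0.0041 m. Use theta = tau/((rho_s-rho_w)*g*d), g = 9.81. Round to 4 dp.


theta = tau / ((rho_s - rho_w) * g * d)
rho_s - rho_w = 2609 - 1025 = 1584
Denominator = 1584 * 9.81 * 0.0041 = 63.710064
theta = 3.89 / 63.710064
theta = 0.0611

0.0611


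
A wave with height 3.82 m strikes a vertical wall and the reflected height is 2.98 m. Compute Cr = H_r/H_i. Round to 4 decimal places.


Cr = H_r / H_i
Cr = 2.98 / 3.82
Cr = 0.7801

0.7801


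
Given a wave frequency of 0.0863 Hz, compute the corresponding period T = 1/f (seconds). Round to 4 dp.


T = 1 / f
T = 1 / 0.0863
T = 11.5875 s

11.5875


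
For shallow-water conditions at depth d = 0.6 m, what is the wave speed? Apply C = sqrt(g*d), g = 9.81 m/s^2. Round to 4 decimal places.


Using the shallow-water approximation:
C = sqrt(g * d) = sqrt(9.81 * 0.6)
C = sqrt(5.8860)
C = 2.4261 m/s

2.4261


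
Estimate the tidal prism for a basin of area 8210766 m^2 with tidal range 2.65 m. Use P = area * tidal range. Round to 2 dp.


Tidal prism = Area * Tidal range
P = 8210766 * 2.65
P = 21758529.90 m^3

21758529.90


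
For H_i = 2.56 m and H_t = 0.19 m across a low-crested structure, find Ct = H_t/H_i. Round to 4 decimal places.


Ct = H_t / H_i
Ct = 0.19 / 2.56
Ct = 0.0742

0.0742


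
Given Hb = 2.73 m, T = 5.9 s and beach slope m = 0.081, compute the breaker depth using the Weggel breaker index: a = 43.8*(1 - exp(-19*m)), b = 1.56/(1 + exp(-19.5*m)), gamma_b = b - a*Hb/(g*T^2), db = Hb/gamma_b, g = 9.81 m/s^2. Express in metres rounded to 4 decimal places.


a = 43.8 * (1 - exp(-19 * m))
exp(-19 * 0.081) = exp(-1.5390) = 0.214596
a = 43.8 * (1 - 0.214596) = 34.400713
b = 1.56 / (1 + exp(-19.5 * m))
exp(-19.5 * 0.081) = exp(-1.5795) = 0.206078
b = 1.56 / (1 + 0.206078) = 1.293449
Hb / (g * T^2) = 2.73 / (9.81 * 5.9^2) = 2.73 / 341.4861 = 0.00799447
gamma_b = b - a * Hb/(g*T^2) = 1.293449 - 34.400713 * 0.00799447 = 1.018433
db = Hb / gamma_b = 2.73 / 1.018433
db = 2.6806 m

2.6806


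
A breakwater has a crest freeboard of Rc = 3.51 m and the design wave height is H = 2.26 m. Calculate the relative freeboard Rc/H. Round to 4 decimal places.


Relative freeboard = Rc / H
= 3.51 / 2.26
= 1.5531

1.5531


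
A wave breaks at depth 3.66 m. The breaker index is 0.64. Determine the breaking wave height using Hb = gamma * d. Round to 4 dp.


Hb = gamma * d
Hb = 0.64 * 3.66
Hb = 2.3424 m

2.3424


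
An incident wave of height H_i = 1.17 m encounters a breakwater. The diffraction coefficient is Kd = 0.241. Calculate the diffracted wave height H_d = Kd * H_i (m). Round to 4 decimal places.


H_d = Kd * H_i
H_d = 0.241 * 1.17
H_d = 0.2820 m

0.2820


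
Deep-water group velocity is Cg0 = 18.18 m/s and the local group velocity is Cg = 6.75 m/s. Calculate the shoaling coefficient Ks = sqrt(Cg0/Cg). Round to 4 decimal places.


Ks = sqrt(Cg0 / Cg)
Ks = sqrt(18.18 / 6.75)
Ks = sqrt(2.6933)
Ks = 1.6411

1.6411


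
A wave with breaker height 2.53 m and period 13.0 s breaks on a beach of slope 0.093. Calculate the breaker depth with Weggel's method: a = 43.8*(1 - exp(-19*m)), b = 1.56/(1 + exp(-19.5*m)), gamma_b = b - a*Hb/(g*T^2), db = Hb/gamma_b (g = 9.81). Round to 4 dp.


a = 43.8 * (1 - exp(-19 * m))
exp(-19 * 0.093) = exp(-1.7670) = 0.170845
a = 43.8 * (1 - 0.170845) = 36.317000
b = 1.56 / (1 + exp(-19.5 * m))
exp(-19.5 * 0.093) = exp(-1.8135) = 0.163082
b = 1.56 / (1 + 0.163082) = 1.341264
Hb / (g * T^2) = 2.53 / (9.81 * 13.0^2) = 2.53 / 1657.8900 = 0.00152604
gamma_b = b - a * Hb/(g*T^2) = 1.341264 - 36.317000 * 0.00152604 = 1.285843
db = Hb / gamma_b = 2.53 / 1.285843
db = 1.9676 m

1.9676


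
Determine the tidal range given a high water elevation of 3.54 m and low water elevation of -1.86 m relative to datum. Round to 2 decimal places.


Tidal range = High water - Low water
Tidal range = 3.54 - (-1.86)
Tidal range = 5.40 m

5.40


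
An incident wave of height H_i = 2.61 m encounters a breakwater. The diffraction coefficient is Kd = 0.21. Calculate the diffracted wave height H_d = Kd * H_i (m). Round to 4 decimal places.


H_d = Kd * H_i
H_d = 0.21 * 2.61
H_d = 0.5481 m

0.5481


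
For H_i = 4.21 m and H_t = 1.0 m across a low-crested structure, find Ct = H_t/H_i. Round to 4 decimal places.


Ct = H_t / H_i
Ct = 1.0 / 4.21
Ct = 0.2375

0.2375


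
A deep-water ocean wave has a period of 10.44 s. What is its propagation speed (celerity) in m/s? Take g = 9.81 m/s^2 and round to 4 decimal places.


We use the deep-water celerity formula:
C = g * T / (2 * pi)
C = 9.81 * 10.44 / (2 * 3.14159...)
C = 102.416400 / 6.283185
C = 16.3001 m/s

16.3001


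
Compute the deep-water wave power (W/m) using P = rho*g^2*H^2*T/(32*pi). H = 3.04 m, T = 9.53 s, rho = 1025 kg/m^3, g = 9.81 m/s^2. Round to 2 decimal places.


P = rho * g^2 * H^2 * T / (32 * pi)
P = 1025 * 9.81^2 * 3.04^2 * 9.53 / (32 * pi)
P = 1025 * 96.2361 * 9.2416 * 9.53 / 100.53096
P = 86417.58 W/m

86417.58


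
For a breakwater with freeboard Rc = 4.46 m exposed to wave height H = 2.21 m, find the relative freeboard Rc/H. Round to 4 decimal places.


Relative freeboard = Rc / H
= 4.46 / 2.21
= 2.0181

2.0181


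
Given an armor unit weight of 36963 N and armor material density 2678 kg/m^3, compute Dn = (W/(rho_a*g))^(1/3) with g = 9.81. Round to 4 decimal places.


V = W / (rho_a * g)
V = 36963 / (2678 * 9.81)
V = 36963 / 26271.18
V = 1.406979 m^3
Dn = V^(1/3) = 1.406979^(1/3)
Dn = 1.1205 m

1.1205


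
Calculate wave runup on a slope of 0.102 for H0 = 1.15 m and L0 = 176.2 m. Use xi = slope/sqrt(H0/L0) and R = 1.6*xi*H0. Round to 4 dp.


xi = slope / sqrt(H0/L0)
H0/L0 = 1.15/176.2 = 0.006527
sqrt(0.006527) = 0.080788
xi = 0.102 / 0.080788 = 1.262566
R = 1.6 * xi * H0 = 1.6 * 1.262566 * 1.15
R = 2.3231 m

2.3231


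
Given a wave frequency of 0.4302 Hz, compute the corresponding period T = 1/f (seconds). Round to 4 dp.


T = 1 / f
T = 1 / 0.4302
T = 2.3245 s

2.3245


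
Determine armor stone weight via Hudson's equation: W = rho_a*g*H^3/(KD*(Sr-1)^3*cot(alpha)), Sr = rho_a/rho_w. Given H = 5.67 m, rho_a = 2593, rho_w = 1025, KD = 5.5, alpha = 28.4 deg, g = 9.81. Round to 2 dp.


Sr = rho_a / rho_w = 2593 / 1025 = 2.529756
(Sr - 1) = 1.529756
(Sr - 1)^3 = 3.579864
cot(28.4) = 1 / tan(28.4) = 1 / 0.540698 = 1.849461
Numerator = 2593 * 9.81 * 5.67^3 = 4636824.9517
Denominator = 5.5 * 3.579864 * 1.849461 = 36.414514
W = 4636824.9517 / 36.414514
W = 127334.53 N

127334.53


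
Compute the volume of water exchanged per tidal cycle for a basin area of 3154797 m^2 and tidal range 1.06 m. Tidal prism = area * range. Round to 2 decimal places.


Tidal prism = Area * Tidal range
P = 3154797 * 1.06
P = 3344084.82 m^3

3344084.82


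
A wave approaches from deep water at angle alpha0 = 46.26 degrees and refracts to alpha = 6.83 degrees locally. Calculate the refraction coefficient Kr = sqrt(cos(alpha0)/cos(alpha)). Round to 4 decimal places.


Kr = sqrt(cos(alpha0) / cos(alpha))
cos(46.26) = 0.691387
cos(6.83) = 0.992903
Kr = sqrt(0.691387 / 0.992903)
Kr = sqrt(0.696329)
Kr = 0.8345

0.8345


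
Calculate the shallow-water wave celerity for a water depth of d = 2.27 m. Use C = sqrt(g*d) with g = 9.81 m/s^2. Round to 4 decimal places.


Using the shallow-water approximation:
C = sqrt(g * d) = sqrt(9.81 * 2.27)
C = sqrt(22.2687)
C = 4.7190 m/s

4.7190


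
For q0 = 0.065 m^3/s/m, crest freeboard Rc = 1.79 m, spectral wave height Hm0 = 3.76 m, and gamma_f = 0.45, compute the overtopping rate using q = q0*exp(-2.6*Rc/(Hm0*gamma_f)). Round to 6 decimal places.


q = q0 * exp(-2.6 * Rc / (Hm0 * gamma_f))
Exponent = -2.6 * 1.79 / (3.76 * 0.45)
= -2.6 * 1.79 / 1.6920
= -2.750591
exp(-2.750591) = 0.063890
q = 0.065 * 0.063890
q = 0.004153 m^3/s/m

0.004153


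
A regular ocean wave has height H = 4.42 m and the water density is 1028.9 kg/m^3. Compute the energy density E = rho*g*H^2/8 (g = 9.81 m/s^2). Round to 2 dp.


E = (1/8) * rho * g * H^2
E = (1/8) * 1028.9 * 9.81 * 4.42^2
E = 0.125 * 1028.9 * 9.81 * 19.5364
E = 24648.85 J/m^2

24648.85


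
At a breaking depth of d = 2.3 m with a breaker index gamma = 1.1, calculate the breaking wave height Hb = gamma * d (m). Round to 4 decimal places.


Hb = gamma * d
Hb = 1.1 * 2.3
Hb = 2.5300 m

2.5300


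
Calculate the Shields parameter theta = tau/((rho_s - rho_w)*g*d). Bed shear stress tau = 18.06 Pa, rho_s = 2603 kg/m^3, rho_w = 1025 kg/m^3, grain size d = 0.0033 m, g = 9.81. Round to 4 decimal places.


theta = tau / ((rho_s - rho_w) * g * d)
rho_s - rho_w = 2603 - 1025 = 1578
Denominator = 1578 * 9.81 * 0.0033 = 51.084594
theta = 18.06 / 51.084594
theta = 0.3535

0.3535


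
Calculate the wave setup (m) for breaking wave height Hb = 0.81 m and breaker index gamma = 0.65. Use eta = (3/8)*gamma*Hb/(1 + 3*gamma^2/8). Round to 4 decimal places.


eta = (3/8) * gamma * Hb / (1 + 3*gamma^2/8)
Numerator = (3/8) * 0.65 * 0.81 = 0.197438
Denominator = 1 + 3*0.65^2/8 = 1 + 0.158438 = 1.158438
eta = 0.197438 / 1.158438
eta = 0.1704 m

0.1704


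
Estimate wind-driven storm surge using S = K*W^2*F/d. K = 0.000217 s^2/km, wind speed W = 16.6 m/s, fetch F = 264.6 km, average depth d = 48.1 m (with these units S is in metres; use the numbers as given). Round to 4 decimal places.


S = K * W^2 * F / d
W^2 = 16.6^2 = 275.56
S = 0.000217 * 275.56 * 264.6 / 48.1
Numerator = 0.000217 * 275.56 * 264.6 = 15.822159
S = 15.822159 / 48.1 = 0.3289 m

0.3289


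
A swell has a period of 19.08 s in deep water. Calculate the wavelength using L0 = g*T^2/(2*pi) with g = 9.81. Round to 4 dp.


L0 = g * T^2 / (2 * pi)
L0 = 9.81 * 19.08^2 / (2 * pi)
L0 = 9.81 * 364.0464 / 6.28319
L0 = 3571.2952 / 6.28319
L0 = 568.3893 m

568.3893


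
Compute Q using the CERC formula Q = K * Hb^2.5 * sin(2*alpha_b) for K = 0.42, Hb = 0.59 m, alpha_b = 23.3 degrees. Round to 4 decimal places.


Q = K * Hb^2.5 * sin(2 * alpha_b)
Hb^2.5 = 0.59^2.5 = 0.267381
sin(2 * 23.3) = sin(46.6) = 0.726575
Q = 0.42 * 0.267381 * 0.726575
Q = 0.0816 m^3/s

0.0816


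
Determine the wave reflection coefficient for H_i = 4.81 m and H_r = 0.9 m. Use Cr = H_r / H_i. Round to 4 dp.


Cr = H_r / H_i
Cr = 0.9 / 4.81
Cr = 0.1871

0.1871


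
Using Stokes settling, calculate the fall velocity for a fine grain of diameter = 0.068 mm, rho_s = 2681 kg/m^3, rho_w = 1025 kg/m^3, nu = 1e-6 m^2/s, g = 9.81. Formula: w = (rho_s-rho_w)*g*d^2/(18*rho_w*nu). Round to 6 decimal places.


w = (rho_s - rho_w) * g * d^2 / (18 * rho_w * nu)
d = 0.068 mm = 0.000068 m
rho_s - rho_w = 2681 - 1025 = 1656
Numerator = 1656 * 9.81 * (0.000068)^2 = 0.000075118545
Denominator = 18 * 1025 * 1e-6 = 0.018450
w = 0.004071 m/s

0.004071


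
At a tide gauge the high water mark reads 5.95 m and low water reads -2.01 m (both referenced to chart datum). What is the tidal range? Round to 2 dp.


Tidal range = High water - Low water
Tidal range = 5.95 - (-2.01)
Tidal range = 7.96 m

7.96
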